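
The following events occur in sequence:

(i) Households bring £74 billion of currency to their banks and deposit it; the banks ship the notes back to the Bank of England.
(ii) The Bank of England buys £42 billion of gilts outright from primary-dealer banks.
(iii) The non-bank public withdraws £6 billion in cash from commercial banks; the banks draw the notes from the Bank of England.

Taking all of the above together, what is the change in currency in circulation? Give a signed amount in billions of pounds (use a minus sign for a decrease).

-£68 billion

Currency deposit £74 billion: notes return to the central bank → −£74B.
OMO purchase (from banks) £42 billion: no currency enters or leaves circulation → 0.
Currency withdrawal £6 billion: notes leave the central bank → +£6B.
Net: −74 + 0 + 6 = -£68 billion.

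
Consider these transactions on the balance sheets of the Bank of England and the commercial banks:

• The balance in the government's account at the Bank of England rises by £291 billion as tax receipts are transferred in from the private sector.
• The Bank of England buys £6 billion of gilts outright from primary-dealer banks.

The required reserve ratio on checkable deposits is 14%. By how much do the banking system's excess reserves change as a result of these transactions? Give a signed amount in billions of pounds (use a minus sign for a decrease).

Government account inflow £291 billion: reserves −£291B, deposits −£291B.
OMO purchase (from banks) £6 billion: reserves +£6B, deposits 0.
Totals: Δreserves = −£285B, Δdeposits = −£291B.
Δrequired reserves = 14% × −£291B = −£40.74B.
Δexcess reserves = Δreserves − Δrequired = −£285B − (−£40.74B) = -£244.26 billion.

-£244.26 billion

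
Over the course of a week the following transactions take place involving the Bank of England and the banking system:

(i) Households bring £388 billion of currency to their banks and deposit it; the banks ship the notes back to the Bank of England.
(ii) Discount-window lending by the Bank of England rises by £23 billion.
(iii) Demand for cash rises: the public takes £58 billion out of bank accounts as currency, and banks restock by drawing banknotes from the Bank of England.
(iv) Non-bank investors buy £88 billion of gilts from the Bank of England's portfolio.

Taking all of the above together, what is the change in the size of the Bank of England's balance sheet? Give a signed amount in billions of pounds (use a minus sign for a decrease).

-£65 billion

Bank of England balance sheet:
  Assets:      Securities −£88B, Loans to banks +£23B
  Liabilities: Bank reserves +£265B, Currency in circulation −£330B
Commercial banking system:
  Assets:      Reserves at CB +£265B
  Liabilities: Checkable deposits +£242B, Borrowings from CB +£23B
Change in total Bank of England assets = -£65 billion.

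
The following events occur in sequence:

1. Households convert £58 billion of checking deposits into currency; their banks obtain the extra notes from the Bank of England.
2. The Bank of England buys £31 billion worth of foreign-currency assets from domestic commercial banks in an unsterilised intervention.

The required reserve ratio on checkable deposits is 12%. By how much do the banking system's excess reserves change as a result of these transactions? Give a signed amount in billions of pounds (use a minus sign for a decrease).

Currency withdrawal £58 billion: reserves −£58B, deposits −£58B.
FX purchase £31 billion: reserves +£31B, deposits 0.
Totals: Δreserves = −£27B, Δdeposits = −£58B.
Δrequired reserves = 12% × −£58B = −£6.96B.
Δexcess reserves = Δreserves − Δrequired = −£27B − (−£6.96B) = -£20.04 billion.

-£20.04 billion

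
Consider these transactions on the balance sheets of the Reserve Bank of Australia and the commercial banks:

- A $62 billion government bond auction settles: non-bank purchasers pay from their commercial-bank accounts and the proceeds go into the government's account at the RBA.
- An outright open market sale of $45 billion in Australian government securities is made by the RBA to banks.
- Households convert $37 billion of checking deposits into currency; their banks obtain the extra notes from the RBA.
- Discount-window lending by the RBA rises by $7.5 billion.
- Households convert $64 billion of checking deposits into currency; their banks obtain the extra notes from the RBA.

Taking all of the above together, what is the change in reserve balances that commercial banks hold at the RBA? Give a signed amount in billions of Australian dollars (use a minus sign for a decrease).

-$200.5 billion

RBA balance sheet:
  Assets:      Securities −$45B, Loans to banks +$7.5B
  Liabilities: Bank reserves −$200.5B, Currency in circulation +$101B, Government deposits +$62B
Commercial banking system:
  Assets:      Reserves at CB −$200.5B, Securities +$45B
  Liabilities: Checkable deposits −$163B, Borrowings from CB +$7.5B
So the change in reserve balances that commercial banks hold at the RBA is -$200.5 billion.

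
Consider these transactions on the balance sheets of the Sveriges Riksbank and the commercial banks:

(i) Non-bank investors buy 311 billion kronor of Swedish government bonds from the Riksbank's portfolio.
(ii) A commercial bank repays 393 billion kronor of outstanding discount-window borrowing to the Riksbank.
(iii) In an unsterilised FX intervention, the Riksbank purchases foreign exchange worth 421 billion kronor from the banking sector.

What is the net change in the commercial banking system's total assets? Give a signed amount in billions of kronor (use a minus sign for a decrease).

Riksbank balance sheet:
  Assets:      Securities −311B, Loans to banks −393B, Foreign assets +421B
  Liabilities: Bank reserves −283B
Commercial banking system:
  Assets:      Reserves at CB −283B, Foreign assets −421B
  Liabilities: Checkable deposits −311B, Borrowings from CB −393B
Change in total bank assets = -704 billion.

-704 billion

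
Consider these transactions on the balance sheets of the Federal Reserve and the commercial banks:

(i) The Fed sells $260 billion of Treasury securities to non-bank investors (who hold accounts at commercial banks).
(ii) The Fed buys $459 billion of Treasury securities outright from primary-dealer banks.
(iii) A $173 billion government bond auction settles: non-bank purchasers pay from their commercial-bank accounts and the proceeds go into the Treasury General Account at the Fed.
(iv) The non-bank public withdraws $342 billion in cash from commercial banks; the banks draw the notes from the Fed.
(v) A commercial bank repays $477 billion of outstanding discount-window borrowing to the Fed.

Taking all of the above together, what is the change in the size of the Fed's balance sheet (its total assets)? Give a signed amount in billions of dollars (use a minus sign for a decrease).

-$278 billion

Asset sale (to non-banks) $260 billion: a Fed asset is shed → −$260B.
OMO purchase (from banks) $459 billion: a Fed asset is acquired → +$459B.
Government account inflow $173 billion: only the composition of liabilities changes → 0.
Currency withdrawal $342 billion: only the composition of liabilities changes → 0.
Discount-window repayment $477 billion: a Fed asset is shed → −$477B.
Net: −260 + 459 + 0 + 0 − 477 = -$278 billion.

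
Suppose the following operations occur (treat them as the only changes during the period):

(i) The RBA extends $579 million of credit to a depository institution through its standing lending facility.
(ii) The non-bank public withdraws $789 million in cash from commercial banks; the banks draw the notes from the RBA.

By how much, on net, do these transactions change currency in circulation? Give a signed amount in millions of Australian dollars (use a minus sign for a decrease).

Discount-window loan $579 million: no currency enters or leaves circulation → 0.
Currency withdrawal $789 million: notes leave the central bank → +$789M.
Net: 0 + 789 = +$789 million.

+$789 million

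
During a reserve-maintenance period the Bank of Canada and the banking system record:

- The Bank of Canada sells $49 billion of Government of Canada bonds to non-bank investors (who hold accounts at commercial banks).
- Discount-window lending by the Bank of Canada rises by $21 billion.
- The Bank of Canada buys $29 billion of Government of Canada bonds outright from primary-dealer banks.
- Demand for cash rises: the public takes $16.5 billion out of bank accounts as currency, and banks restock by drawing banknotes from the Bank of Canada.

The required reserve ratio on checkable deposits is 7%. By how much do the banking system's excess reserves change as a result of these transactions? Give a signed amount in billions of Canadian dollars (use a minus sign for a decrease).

-$10.915 billion

Asset sale (to non-banks) $49 billion: reserves −$49B, deposits −$49B.
Discount-window loan $21 billion: reserves +$21B, deposits 0.
OMO purchase (from banks) $29 billion: reserves +$29B, deposits 0.
Currency withdrawal $16.5 billion: reserves −$16.5B, deposits −$16.5B.
Totals: Δreserves = −$15.5B, Δdeposits = −$65.5B.
Δrequired reserves = 7% × −$65.5B = −$4.585B.
Δexcess reserves = Δreserves − Δrequired = −$15.5B − (−$4.585B) = -$10.915 billion.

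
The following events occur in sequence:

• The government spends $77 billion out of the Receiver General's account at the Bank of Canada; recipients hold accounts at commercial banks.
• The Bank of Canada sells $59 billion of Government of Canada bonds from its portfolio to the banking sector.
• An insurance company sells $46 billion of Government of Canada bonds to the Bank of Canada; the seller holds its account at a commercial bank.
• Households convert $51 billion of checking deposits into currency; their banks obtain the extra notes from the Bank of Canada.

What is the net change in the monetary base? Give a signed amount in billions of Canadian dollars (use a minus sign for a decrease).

Bank of Canada balance sheet:
  Assets:      Securities −$13B
  Liabilities: Bank reserves +$13B, Currency in circulation +$51B, Government deposits −$77B
Commercial banking system:
  Assets:      Reserves at CB +$13B, Securities +$59B
  Liabilities: Checkable deposits +$72B
Monetary base = currency + reserves: +$51B + (+$13B) = +$64 billion.

+$64 billion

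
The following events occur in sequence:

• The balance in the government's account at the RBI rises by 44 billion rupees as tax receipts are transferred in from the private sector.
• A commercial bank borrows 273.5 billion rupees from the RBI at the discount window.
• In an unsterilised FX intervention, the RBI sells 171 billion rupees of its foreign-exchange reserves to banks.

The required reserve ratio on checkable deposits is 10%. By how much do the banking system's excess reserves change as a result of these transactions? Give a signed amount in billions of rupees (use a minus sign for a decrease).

Government account inflow 44 billion rupees: reserves −44B, deposits −44B.
Discount-window loan 273.5 billion rupees: reserves +273.5B, deposits 0.
FX sale 171 billion rupees: reserves −171B, deposits 0.
Totals: Δreserves = +58.5B, Δdeposits = −44B.
Δrequired reserves = 10% × −44B = −4.4B.
Δexcess reserves = Δreserves − Δrequired = +58.5B − (−4.4B) = +62.9 billion.

+62.9 billion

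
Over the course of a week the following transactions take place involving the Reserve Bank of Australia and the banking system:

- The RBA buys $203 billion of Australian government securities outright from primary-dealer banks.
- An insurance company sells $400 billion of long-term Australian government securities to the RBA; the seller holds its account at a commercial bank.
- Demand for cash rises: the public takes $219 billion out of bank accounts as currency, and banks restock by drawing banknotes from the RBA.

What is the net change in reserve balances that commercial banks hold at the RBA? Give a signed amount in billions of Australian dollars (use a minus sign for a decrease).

+$384 billion

OMO purchase (from banks) $203 billion: the RBA pays by crediting reserve accounts → +$203B.
Asset purchase (from non-banks) $400 billion: the RBA pays by crediting reserve accounts → +$400B.
Currency withdrawal $219 billion: banks swap reserves for currency → −$219B.
Net: 203 + 400 − 219 = +$384 billion.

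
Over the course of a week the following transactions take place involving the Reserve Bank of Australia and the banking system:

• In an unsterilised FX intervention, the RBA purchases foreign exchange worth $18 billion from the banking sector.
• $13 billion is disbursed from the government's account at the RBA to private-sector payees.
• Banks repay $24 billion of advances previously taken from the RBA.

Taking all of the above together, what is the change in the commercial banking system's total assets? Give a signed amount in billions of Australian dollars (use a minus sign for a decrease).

-$11 billion

RBA balance sheet:
  Assets:      Loans to banks −$24B, Foreign assets +$18B
  Liabilities: Bank reserves +$7B, Government deposits −$13B
Commercial banking system:
  Assets:      Reserves at CB +$7B, Foreign assets −$18B
  Liabilities: Checkable deposits +$13B, Borrowings from CB −$24B
Change in total bank assets = -$11 billion.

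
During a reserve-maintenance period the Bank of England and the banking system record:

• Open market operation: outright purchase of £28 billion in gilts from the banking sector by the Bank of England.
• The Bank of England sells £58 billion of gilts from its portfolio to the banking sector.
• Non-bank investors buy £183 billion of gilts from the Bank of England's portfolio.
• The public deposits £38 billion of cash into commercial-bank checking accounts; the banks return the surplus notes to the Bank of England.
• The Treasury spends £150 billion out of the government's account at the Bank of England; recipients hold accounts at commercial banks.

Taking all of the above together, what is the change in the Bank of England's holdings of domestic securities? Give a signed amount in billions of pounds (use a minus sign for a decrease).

OMO purchase (from banks) £28 billion: securities added to the Bank of England's portfolio → +£28B.
OMO sale (to banks) £58 billion: securities removed from the Bank of England's portfolio → −£58B.
Asset sale (to non-banks) £183 billion: securities removed from the Bank of England's portfolio → −£183B.
Currency deposit £38 billion: the Bank of England's securities portfolio is untouched → 0.
Government spending £150 billion: the Bank of England's securities portfolio is untouched → 0.
Net: 28 − 58 − 183 + 0 + 0 = -£213 billion.

-£213 billion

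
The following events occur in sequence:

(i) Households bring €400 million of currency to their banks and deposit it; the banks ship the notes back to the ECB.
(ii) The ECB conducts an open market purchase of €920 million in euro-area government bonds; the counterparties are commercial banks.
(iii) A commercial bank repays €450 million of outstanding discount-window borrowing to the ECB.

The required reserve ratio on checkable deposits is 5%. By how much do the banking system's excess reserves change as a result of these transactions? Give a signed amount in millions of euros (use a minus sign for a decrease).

Currency deposit €400 million: reserves +€400M, deposits +€400M.
OMO purchase (from banks) €920 million: reserves +€920M, deposits 0.
Discount-window repayment €450 million: reserves −€450M, deposits 0.
Totals: Δreserves = +€870M, Δdeposits = +€400M.
Δrequired reserves = 5% × +€400M = +€20M.
Δexcess reserves = Δreserves − Δrequired = +€870M − (+€20M) = +€850 million.

+€850 million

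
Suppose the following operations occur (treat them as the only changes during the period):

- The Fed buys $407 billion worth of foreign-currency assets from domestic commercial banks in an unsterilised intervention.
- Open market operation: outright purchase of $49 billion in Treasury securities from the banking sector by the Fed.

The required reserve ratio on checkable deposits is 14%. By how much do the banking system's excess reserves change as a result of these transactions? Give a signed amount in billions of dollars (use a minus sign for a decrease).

+$456 billion

FX purchase $407 billion: reserves +$407B, deposits 0.
OMO purchase (from banks) $49 billion: reserves +$49B, deposits 0.
Totals: Δreserves = +$456B, Δdeposits = 0.
Δrequired reserves = 14% × 0 = 0.
Δexcess reserves = Δreserves − Δrequired = +$456B − (0) = +$456 billion.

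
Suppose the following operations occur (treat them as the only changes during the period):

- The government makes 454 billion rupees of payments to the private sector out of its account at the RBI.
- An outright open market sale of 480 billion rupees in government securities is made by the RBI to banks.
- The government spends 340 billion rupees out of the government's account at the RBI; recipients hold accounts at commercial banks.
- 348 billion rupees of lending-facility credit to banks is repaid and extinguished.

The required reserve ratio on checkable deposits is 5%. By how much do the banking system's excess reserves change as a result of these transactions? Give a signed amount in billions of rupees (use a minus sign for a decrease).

Government spending 454 billion rupees: reserves +454B, deposits +454B.
OMO sale (to banks) 480 billion rupees: reserves −480B, deposits 0.
Government spending 340 billion rupees: reserves +340B, deposits +340B.
Discount-window repayment 348 billion rupees: reserves −348B, deposits 0.
Totals: Δreserves = −34B, Δdeposits = +794B.
Δrequired reserves = 5% × +794B = +39.7B.
Δexcess reserves = Δreserves − Δrequired = −34B − (+39.7B) = -73.7 billion.

-73.7 billion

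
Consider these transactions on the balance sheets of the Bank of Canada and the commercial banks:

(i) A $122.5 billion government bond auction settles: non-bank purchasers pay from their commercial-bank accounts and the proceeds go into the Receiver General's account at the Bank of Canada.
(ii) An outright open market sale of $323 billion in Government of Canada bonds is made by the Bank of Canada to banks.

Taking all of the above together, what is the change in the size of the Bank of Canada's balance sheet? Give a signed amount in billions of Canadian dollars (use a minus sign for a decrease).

-$323 billion

Bank of Canada balance sheet:
  Assets:      Securities −$323B
  Liabilities: Bank reserves −$445.5B, Government deposits +$122.5B
Commercial banking system:
  Assets:      Reserves at CB −$445.5B, Securities +$323B
  Liabilities: Checkable deposits −$122.5B
Change in total Bank of Canada assets = -$323 billion.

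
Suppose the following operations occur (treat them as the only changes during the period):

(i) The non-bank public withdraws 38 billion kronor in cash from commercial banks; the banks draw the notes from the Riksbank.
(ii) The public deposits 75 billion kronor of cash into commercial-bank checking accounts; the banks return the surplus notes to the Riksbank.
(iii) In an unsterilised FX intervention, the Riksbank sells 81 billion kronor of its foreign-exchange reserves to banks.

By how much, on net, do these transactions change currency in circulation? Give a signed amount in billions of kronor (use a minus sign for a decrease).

Currency withdrawal 38 billion kronor: notes leave the central bank → +38B.
Currency deposit 75 billion kronor: notes return to the central bank → −75B.
FX sale 81 billion kronor: no currency enters or leaves circulation → 0.
Net: 38 − 75 + 0 = -37 billion.

-37 billion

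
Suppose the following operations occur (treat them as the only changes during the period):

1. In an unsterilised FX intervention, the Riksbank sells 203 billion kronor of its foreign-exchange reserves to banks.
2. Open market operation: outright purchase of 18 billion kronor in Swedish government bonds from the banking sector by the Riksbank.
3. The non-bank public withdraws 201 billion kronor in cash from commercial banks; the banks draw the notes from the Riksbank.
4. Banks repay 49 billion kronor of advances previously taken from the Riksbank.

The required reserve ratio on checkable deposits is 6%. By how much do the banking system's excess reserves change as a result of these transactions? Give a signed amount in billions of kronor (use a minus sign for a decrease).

FX sale 203 billion kronor: reserves −203B, deposits 0.
OMO purchase (from banks) 18 billion kronor: reserves +18B, deposits 0.
Currency withdrawal 201 billion kronor: reserves −201B, deposits −201B.
Discount-window repayment 49 billion kronor: reserves −49B, deposits 0.
Totals: Δreserves = −435B, Δdeposits = −201B.
Δrequired reserves = 6% × −201B = −12.06B.
Δexcess reserves = Δreserves − Δrequired = −435B − (−12.06B) = -422.94 billion.

-422.94 billion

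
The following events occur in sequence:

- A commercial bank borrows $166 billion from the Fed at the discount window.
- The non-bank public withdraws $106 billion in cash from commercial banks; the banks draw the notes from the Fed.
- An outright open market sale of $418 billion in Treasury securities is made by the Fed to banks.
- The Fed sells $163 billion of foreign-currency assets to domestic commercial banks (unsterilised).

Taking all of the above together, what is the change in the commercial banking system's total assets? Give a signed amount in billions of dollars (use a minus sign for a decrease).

Discount-window loan $166 billion: bank balance sheets expand → +$166B.
Currency withdrawal $106 billion: bank balance sheets shrink → −$106B.
OMO sale (to banks) $418 billion: just an asset swap on bank balance sheets → 0.
FX sale $163 billion: just an asset swap on bank balance sheets → 0.
Net: 166 − 106 + 0 + 0 = +$60 billion.

+$60 billion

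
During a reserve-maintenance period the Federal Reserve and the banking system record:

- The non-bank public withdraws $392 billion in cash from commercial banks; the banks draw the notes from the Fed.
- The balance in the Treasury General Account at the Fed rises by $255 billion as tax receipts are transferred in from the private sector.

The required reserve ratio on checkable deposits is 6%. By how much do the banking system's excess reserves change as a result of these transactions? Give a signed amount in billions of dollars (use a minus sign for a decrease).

Currency withdrawal $392 billion: reserves −$392B, deposits −$392B.
Government account inflow $255 billion: reserves −$255B, deposits −$255B.
Totals: Δreserves = −$647B, Δdeposits = −$647B.
Δrequired reserves = 6% × −$647B = −$38.82B.
Δexcess reserves = Δreserves − Δrequired = −$647B − (−$38.82B) = -$608.18 billion.

-$608.18 billion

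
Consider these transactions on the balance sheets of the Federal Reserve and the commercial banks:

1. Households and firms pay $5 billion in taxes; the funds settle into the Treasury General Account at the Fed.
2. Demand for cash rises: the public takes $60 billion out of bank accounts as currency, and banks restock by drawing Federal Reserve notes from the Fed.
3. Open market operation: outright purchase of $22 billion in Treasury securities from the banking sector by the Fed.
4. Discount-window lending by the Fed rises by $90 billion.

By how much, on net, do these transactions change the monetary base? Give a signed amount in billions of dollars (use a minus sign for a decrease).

+$107 billion

Government account inflow $5 billion: reserves shift to a non-base liability → −$5B.
Currency withdrawal $60 billion: just a shift between currency and reserves — both are base money → 0.
OMO purchase (from banks) $22 billion: Fed balance sheet expands → +$22B.
Discount-window loan $90 billion: Fed balance sheet expands → +$90B.
Net: −5 + 0 + 22 + 90 = +$107 billion.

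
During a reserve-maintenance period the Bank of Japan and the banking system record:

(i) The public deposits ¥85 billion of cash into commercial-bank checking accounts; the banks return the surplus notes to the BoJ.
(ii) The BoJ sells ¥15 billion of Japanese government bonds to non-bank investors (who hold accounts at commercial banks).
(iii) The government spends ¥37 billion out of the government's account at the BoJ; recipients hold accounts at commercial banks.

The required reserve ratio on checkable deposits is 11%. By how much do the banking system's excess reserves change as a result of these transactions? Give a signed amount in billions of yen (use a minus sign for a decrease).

+¥95.23 billion

Currency deposit ¥85 billion: reserves +¥85B, deposits +¥85B.
Asset sale (to non-banks) ¥15 billion: reserves −¥15B, deposits −¥15B.
Government spending ¥37 billion: reserves +¥37B, deposits +¥37B.
Totals: Δreserves = +¥107B, Δdeposits = +¥107B.
Δrequired reserves = 11% × +¥107B = +¥11.77B.
Δexcess reserves = Δreserves − Δrequired = +¥107B − (+¥11.77B) = +¥95.23 billion.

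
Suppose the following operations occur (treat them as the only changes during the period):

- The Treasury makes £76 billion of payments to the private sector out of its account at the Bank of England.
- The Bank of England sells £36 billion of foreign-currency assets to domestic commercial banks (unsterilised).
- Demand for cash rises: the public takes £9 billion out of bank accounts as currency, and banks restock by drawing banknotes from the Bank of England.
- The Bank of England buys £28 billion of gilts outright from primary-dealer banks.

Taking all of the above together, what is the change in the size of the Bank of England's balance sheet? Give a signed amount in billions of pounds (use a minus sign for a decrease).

-£8 billion

Bank of England balance sheet:
  Assets:      Securities +£28B, Foreign assets −£36B
  Liabilities: Bank reserves +£59B, Currency in circulation +£9B, Government deposits −£76B
Commercial banking system:
  Assets:      Reserves at CB +£59B, Securities −£28B, Foreign assets +£36B
  Liabilities: Checkable deposits +£67B
Change in total Bank of England assets = -£8 billion.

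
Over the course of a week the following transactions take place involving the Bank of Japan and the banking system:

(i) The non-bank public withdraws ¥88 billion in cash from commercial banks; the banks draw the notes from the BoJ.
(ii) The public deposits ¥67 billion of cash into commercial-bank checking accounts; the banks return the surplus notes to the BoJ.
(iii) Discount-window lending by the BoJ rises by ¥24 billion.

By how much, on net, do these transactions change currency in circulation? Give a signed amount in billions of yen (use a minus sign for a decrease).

Currency withdrawal ¥88 billion: notes leave the central bank → +¥88B.
Currency deposit ¥67 billion: notes return to the central bank → −¥67B.
Discount-window loan ¥24 billion: no currency enters or leaves circulation → 0.
Net: 88 − 67 + 0 = +¥21 billion.

+¥21 billion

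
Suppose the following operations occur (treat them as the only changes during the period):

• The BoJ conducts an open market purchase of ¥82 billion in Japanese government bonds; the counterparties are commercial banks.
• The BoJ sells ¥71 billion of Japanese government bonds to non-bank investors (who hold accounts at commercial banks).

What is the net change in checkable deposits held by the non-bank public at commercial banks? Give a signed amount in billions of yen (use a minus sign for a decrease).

OMO purchase (from banks) ¥82 billion: the counterparty is a bank, so public deposits are unchanged → 0.
Asset sale (to non-banks) ¥71 billion: non-bank counterparties' bank balances fall → −¥71B.
Net: 0 − 71 = -¥71 billion.

-¥71 billion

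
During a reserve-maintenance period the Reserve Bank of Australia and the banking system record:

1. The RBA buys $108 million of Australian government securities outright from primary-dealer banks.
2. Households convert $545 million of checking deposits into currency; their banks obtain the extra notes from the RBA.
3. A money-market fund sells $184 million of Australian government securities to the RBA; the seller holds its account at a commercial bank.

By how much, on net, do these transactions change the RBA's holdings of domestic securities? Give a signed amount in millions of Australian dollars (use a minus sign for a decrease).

RBA balance sheet:
  Assets:      Securities +$292M
  Liabilities: Bank reserves −$253M, Currency in circulation +$545M
Commercial banking system:
  Assets:      Reserves at CB −$253M, Securities −$108M
  Liabilities: Checkable deposits −$361M
So the change in the RBA's holdings of domestic securities is +$292 million.

+$292 million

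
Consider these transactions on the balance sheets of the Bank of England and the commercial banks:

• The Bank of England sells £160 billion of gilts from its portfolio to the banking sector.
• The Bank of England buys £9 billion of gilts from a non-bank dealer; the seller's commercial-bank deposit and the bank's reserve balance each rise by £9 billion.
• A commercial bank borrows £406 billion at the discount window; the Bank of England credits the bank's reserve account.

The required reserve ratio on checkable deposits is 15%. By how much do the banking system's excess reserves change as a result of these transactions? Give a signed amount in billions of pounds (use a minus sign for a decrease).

+£253.65 billion

OMO sale (to banks) £160 billion: reserves −£160B, deposits 0.
Asset purchase (from non-banks) £9 billion: reserves +£9B, deposits +£9B.
Discount-window loan £406 billion: reserves +£406B, deposits 0.
Totals: Δreserves = +£255B, Δdeposits = +£9B.
Δrequired reserves = 15% × +£9B = +£1.35B.
Δexcess reserves = Δreserves − Δrequired = +£255B − (+£1.35B) = +£253.65 billion.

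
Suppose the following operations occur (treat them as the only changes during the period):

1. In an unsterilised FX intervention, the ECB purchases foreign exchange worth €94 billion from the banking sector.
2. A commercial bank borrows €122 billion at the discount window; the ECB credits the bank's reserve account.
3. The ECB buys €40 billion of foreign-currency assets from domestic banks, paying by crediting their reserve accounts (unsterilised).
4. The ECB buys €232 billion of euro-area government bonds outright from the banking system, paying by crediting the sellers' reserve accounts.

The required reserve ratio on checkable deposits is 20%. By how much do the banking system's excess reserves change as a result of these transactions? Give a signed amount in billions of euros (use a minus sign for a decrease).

+€488 billion

FX purchase €94 billion: reserves +€94B, deposits 0.
Discount-window loan €122 billion: reserves +€122B, deposits 0.
FX purchase €40 billion: reserves +€40B, deposits 0.
OMO purchase (from banks) €232 billion: reserves +€232B, deposits 0.
Totals: Δreserves = +€488B, Δdeposits = 0.
Δrequired reserves = 20% × 0 = 0.
Δexcess reserves = Δreserves − Δrequired = +€488B − (0) = +€488 billion.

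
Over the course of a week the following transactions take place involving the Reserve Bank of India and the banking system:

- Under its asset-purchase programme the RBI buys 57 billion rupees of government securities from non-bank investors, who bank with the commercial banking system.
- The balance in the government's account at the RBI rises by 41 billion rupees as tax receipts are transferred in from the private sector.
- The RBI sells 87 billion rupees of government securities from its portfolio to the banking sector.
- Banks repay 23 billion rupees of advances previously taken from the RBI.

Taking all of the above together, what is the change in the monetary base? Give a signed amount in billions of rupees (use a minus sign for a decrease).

-94 billion

Asset purchase (from non-banks) 57 billion rupees: RBI balance sheet expands → +57B.
Government account inflow 41 billion rupees: reserves shift to a non-base liability → −41B.
OMO sale (to banks) 87 billion rupees: RBI balance sheet contracts → −87B.
Discount-window repayment 23 billion rupees: RBI balance sheet contracts → −23B.
Net: 57 − 41 − 87 − 23 = -94 billion.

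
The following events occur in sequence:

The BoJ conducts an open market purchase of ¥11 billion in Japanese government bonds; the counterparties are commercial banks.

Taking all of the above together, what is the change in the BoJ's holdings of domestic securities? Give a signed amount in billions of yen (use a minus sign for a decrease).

OMO purchase (from banks) ¥11 billion: securities added to the BoJ's portfolio → +¥11B.

+¥11 billion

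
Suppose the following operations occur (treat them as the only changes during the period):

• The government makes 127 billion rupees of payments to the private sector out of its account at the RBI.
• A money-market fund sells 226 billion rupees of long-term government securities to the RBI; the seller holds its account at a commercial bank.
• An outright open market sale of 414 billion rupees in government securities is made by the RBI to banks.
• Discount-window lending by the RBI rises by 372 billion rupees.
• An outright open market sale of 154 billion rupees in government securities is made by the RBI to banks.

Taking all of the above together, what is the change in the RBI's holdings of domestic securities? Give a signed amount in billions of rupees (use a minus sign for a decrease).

Government spending 127 billion rupees: the RBI's securities portfolio is untouched → 0.
Asset purchase (from non-banks) 226 billion rupees: securities added to the RBI's portfolio → +226B.
OMO sale (to banks) 414 billion rupees: securities removed from the RBI's portfolio → −414B.
Discount-window loan 372 billion rupees: the RBI's securities portfolio is untouched → 0.
OMO sale (to banks) 154 billion rupees: securities removed from the RBI's portfolio → −154B.
Net: 0 + 226 − 414 + 0 − 154 = -342 billion.

-342 billion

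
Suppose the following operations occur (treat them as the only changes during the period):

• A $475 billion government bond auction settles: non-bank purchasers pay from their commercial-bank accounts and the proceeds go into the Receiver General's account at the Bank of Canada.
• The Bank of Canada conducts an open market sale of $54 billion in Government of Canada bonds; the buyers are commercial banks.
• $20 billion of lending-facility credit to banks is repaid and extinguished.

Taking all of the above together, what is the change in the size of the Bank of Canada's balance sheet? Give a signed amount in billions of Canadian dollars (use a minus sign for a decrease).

Bank of Canada balance sheet:
  Assets:      Securities −$54B, Loans to banks −$20B
  Liabilities: Bank reserves −$549B, Government deposits +$475B
Commercial banking system:
  Assets:      Reserves at CB −$549B, Securities +$54B
  Liabilities: Checkable deposits −$475B, Borrowings from CB −$20B
Change in total Bank of Canada assets = -$74 billion.

-$74 billion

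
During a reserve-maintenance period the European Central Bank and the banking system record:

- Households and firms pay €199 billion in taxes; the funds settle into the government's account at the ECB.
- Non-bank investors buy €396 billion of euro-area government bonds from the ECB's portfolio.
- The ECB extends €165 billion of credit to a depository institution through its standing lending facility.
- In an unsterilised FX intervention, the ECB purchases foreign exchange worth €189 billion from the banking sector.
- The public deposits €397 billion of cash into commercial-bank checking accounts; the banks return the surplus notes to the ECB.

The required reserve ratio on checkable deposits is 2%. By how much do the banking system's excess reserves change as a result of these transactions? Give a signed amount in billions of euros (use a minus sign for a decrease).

Government account inflow €199 billion: reserves −€199B, deposits −€199B.
Asset sale (to non-banks) €396 billion: reserves −€396B, deposits −€396B.
Discount-window loan €165 billion: reserves +€165B, deposits 0.
FX purchase €189 billion: reserves +€189B, deposits 0.
Currency deposit €397 billion: reserves +€397B, deposits +€397B.
Totals: Δreserves = +€156B, Δdeposits = −€198B.
Δrequired reserves = 2% × −€198B = −€3.96B.
Δexcess reserves = Δreserves − Δrequired = +€156B − (−€3.96B) = +€159.96 billion.

+€159.96 billion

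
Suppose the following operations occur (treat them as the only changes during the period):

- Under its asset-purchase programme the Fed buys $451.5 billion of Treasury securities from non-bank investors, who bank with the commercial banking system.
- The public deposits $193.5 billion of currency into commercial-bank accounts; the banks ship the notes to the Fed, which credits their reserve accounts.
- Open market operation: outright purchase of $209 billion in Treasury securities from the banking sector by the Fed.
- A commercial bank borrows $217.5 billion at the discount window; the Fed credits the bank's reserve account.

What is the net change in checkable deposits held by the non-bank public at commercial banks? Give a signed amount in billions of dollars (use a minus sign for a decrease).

+$645 billion

Asset purchase (from non-banks) $451.5 billion: non-bank counterparties' bank balances rise → +$451.5B.
Currency deposit $193.5 billion: non-bank counterparties' bank balances rise → +$193.5B.
OMO purchase (from banks) $209 billion: the counterparty is a bank, so public deposits are unchanged → 0.
Discount-window loan $217.5 billion: the counterparty is a bank, so public deposits are unchanged → 0.
Net: 451.5 + 193.5 + 0 + 0 = +$645 billion.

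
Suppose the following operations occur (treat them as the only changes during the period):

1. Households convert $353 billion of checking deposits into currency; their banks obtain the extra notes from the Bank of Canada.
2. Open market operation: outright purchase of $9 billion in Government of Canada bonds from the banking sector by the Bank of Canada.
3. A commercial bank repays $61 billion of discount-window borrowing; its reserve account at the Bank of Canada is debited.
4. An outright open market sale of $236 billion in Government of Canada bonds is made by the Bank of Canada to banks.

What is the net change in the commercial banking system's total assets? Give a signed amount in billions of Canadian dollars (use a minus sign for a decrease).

Currency withdrawal $353 billion: bank balance sheets shrink → −$353B.
OMO purchase (from banks) $9 billion: just an asset swap on bank balance sheets → 0.
Discount-window repayment $61 billion: bank balance sheets shrink → −$61B.
OMO sale (to banks) $236 billion: just an asset swap on bank balance sheets → 0.
Net: −353 + 0 − 61 + 0 = -$414 billion.

-$414 billion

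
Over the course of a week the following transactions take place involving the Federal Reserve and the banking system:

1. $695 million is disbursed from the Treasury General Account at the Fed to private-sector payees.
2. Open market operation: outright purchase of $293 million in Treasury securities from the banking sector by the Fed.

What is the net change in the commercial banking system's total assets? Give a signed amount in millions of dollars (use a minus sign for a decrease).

Government spending $695 million: bank balance sheets expand → +$695M.
OMO purchase (from banks) $293 million: just an asset swap on bank balance sheets → 0.
Net: 695 + 0 = +$695 million.

+$695 million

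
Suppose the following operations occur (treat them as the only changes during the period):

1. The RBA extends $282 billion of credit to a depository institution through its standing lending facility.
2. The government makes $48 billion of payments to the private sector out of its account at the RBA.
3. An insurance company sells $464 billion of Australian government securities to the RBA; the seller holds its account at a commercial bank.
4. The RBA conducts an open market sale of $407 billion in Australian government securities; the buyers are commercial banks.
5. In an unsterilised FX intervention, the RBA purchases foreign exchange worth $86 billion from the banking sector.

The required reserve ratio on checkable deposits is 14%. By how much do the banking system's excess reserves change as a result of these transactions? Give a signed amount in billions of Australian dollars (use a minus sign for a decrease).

Discount-window loan $282 billion: reserves +$282B, deposits 0.
Government spending $48 billion: reserves +$48B, deposits +$48B.
Asset purchase (from non-banks) $464 billion: reserves +$464B, deposits +$464B.
OMO sale (to banks) $407 billion: reserves −$407B, deposits 0.
FX purchase $86 billion: reserves +$86B, deposits 0.
Totals: Δreserves = +$473B, Δdeposits = +$512B.
Δrequired reserves = 14% × +$512B = +$71.68B.
Δexcess reserves = Δreserves − Δrequired = +$473B − (+$71.68B) = +$401.32 billion.

+$401.32 billion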